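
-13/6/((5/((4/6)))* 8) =-13/360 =-0.04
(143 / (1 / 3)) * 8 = 3432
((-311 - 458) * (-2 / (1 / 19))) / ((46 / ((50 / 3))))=730550 / 69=10587.68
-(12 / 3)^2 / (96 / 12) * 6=-12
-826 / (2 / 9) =-3717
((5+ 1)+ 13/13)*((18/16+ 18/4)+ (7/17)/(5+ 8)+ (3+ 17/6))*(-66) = -4692611/884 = -5308.38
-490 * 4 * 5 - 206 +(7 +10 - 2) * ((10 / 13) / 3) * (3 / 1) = -129928 / 13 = -9994.46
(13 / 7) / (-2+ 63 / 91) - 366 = -43723 / 119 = -367.42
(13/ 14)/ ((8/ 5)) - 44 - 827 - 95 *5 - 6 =-151359/ 112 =-1351.42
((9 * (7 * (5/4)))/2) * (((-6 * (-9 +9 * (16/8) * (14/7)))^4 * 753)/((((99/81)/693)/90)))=1042080260753945700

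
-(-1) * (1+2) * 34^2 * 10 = 34680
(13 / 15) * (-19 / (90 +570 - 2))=-247 / 9870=-0.03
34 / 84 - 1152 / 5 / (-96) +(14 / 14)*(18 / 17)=13793 / 3570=3.86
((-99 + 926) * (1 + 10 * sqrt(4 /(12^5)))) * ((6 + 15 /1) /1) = 28945 * sqrt(3) /72 + 17367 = 18063.31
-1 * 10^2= -100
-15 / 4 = -3.75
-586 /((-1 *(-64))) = -293 /32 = -9.16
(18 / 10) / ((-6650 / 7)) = -9 / 4750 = -0.00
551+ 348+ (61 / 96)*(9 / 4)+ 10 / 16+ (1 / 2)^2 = 901.30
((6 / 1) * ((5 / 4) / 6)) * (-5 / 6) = -25 / 24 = -1.04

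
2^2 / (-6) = -2 / 3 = -0.67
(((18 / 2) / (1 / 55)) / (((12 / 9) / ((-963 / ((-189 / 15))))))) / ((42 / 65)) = 43912.31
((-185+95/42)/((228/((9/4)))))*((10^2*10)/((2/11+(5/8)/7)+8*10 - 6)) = -21106250/869269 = -24.28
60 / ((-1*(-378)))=0.16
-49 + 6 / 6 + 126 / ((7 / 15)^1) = 222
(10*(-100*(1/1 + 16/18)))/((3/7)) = -119000/27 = -4407.41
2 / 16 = 1 / 8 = 0.12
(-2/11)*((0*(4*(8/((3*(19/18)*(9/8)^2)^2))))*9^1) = 0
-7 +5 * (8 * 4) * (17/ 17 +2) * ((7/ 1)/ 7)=473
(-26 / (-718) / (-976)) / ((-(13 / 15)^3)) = 3375 / 59214896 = 0.00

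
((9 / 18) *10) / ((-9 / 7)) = -35 / 9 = -3.89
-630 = -630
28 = 28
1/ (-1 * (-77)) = 1/ 77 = 0.01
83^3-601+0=571186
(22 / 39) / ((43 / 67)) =1474 / 1677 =0.88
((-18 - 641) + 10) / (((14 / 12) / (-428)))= 1666632 / 7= 238090.29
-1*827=-827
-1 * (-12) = 12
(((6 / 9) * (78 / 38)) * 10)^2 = 67600 / 361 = 187.26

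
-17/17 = -1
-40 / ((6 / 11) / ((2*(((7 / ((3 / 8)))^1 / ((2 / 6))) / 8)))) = -3080 / 3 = -1026.67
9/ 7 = 1.29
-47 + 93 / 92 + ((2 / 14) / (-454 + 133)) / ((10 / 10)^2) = -9507149 / 206724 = -45.99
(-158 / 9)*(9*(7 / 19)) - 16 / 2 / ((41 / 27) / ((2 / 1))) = -68.75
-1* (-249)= 249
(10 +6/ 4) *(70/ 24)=33.54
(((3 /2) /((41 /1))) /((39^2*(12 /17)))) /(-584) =-17 /291350592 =-0.00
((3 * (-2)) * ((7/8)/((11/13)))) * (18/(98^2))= -351/30184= -0.01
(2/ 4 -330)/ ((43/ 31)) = -20429/ 86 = -237.55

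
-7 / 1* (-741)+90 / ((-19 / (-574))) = 150213 / 19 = 7905.95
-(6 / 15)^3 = -8 / 125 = -0.06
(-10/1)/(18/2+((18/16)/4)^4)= -2097152/1888749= -1.11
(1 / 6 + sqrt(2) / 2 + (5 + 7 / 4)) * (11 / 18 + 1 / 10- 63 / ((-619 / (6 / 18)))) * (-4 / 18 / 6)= -1722499 / 9025020- 20753 * sqrt(2) / 1504170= -0.21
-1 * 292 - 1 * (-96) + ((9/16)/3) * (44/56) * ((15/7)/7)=-2150801/10976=-195.95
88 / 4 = 22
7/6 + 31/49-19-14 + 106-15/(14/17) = 8318/147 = 56.59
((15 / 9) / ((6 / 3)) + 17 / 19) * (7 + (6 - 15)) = -197 / 57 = -3.46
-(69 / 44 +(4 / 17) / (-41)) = -47917 / 30668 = -1.56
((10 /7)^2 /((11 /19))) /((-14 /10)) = -9500 /3773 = -2.52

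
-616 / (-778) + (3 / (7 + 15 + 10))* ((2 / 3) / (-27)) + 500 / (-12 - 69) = -2713999 / 504144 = -5.38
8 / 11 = 0.73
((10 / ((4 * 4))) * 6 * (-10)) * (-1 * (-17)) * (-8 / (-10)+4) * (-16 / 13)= 48960 / 13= 3766.15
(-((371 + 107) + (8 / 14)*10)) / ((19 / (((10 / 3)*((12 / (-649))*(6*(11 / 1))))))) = 812640 / 7847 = 103.56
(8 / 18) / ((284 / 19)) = 19 / 639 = 0.03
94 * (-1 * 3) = -282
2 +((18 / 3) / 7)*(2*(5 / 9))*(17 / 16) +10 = 1093 / 84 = 13.01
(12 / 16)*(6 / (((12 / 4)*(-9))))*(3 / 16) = -1 / 32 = -0.03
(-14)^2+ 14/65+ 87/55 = 28285/143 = 197.80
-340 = -340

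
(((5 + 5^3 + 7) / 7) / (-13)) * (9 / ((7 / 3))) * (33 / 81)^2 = -0.96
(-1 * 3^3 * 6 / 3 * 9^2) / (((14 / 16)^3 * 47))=-2239488 / 16121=-138.92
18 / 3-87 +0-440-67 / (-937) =-488110 / 937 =-520.93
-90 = -90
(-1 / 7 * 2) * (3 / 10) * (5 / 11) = -3 / 77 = -0.04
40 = 40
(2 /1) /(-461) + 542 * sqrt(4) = 499722 /461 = 1084.00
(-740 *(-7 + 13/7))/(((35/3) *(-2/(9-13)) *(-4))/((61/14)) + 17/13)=-63376560/67403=-940.26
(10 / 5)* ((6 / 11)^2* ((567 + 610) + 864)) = 146952 / 121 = 1214.48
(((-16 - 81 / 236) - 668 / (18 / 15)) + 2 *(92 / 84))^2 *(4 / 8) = 8003133498361 / 49123872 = 162917.40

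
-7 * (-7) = 49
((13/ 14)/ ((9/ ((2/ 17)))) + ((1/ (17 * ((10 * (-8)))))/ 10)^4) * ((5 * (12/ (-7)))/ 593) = -26160742400000063/ 149106874183680000000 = -0.00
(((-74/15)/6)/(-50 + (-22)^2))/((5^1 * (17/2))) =-37/830025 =-0.00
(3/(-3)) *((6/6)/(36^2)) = -1/1296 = -0.00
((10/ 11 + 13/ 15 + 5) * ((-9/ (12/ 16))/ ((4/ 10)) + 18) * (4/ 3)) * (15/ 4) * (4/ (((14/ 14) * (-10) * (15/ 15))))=8944/ 55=162.62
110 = 110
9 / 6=3 / 2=1.50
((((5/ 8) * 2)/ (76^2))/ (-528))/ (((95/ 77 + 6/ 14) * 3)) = -35/ 425852928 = -0.00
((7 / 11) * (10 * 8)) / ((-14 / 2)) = -80 / 11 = -7.27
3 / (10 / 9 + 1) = 27 / 19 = 1.42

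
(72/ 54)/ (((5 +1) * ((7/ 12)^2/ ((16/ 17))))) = 512/ 833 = 0.61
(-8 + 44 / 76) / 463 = -141 / 8797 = -0.02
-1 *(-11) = 11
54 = 54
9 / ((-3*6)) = -1 / 2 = -0.50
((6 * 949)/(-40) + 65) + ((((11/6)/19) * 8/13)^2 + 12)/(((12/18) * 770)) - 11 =-88.33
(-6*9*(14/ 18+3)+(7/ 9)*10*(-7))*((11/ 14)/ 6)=-33.84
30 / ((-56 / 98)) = -105 / 2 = -52.50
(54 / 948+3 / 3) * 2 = 167 / 79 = 2.11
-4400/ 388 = -1100/ 97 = -11.34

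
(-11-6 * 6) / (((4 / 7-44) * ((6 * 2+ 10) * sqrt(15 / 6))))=329 * sqrt(10) / 33440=0.03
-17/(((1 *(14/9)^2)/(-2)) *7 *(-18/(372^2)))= -5293188/343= -15432.03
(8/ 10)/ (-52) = -1/ 65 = -0.02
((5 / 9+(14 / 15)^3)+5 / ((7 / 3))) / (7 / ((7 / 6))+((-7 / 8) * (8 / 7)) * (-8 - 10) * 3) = 41479 / 708750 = 0.06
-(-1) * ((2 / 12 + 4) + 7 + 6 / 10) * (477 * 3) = 168381 / 10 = 16838.10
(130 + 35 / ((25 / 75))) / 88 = 235 / 88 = 2.67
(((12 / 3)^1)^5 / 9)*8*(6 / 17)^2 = 32768 / 289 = 113.38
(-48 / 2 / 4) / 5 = -1.20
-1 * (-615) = 615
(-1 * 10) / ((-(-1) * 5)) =-2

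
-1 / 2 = -0.50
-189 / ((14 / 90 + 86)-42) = -4.28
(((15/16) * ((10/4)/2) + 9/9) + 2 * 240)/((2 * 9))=30859/1152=26.79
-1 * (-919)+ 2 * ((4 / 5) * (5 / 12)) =2759 / 3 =919.67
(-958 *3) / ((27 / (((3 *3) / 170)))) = -479 / 85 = -5.64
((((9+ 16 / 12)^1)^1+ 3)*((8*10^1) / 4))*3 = 800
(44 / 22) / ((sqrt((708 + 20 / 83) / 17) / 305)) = 305 * sqrt(5184014) / 7348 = 94.51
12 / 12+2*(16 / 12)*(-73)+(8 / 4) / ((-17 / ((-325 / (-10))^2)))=-32429 / 102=-317.93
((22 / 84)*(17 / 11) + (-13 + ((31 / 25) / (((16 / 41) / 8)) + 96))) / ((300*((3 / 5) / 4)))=2.42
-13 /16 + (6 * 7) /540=-529 /720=-0.73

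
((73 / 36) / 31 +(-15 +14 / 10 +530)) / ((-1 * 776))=-2881877 / 4330080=-0.67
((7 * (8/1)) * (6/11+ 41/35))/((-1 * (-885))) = 5288/48675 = 0.11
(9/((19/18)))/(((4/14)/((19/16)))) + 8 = 695/16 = 43.44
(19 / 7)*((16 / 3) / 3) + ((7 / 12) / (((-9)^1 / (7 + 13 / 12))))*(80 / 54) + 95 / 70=82766 / 15309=5.41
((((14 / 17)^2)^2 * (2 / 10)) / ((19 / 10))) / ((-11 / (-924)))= 6453888 / 1586899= 4.07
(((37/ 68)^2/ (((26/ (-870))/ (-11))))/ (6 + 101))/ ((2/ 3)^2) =58955985/ 25727936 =2.29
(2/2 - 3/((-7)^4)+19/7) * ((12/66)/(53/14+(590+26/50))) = 891500/784810411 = 0.00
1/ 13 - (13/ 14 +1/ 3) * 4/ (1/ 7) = -1375/ 39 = -35.26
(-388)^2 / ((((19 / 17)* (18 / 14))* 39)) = 2686.27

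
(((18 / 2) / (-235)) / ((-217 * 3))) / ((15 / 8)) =8 / 254975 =0.00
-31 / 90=-0.34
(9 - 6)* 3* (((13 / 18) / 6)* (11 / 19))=143 / 228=0.63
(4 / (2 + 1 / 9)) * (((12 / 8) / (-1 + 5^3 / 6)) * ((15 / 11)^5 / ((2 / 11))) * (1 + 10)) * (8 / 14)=492075000 / 21065737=23.36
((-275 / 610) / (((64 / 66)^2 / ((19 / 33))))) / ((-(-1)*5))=-6897 / 124928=-0.06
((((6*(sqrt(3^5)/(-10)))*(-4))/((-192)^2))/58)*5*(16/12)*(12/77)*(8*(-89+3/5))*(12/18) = -221*sqrt(3)/44660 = -0.01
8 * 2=16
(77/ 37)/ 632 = 77/ 23384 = 0.00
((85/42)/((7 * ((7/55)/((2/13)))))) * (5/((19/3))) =23375/84721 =0.28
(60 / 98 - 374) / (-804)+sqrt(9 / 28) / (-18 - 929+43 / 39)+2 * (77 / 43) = 1713428 / 423507 - 117 * sqrt(7) / 516460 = 4.05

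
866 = 866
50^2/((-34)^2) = 2.16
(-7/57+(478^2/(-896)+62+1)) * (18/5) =-7359243/10640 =-691.66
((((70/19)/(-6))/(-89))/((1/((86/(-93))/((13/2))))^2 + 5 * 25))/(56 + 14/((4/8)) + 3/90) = 0.00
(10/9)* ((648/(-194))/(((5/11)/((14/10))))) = -5544/485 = -11.43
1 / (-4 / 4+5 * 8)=1 / 39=0.03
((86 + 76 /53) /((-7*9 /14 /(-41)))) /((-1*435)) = -379988 /207495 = -1.83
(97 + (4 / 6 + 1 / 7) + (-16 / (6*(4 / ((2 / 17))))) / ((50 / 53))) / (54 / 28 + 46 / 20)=72684 / 3145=23.11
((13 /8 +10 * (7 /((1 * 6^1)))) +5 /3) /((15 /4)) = 359 /90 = 3.99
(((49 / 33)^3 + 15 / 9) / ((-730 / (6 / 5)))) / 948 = -44386 / 5181216975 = -0.00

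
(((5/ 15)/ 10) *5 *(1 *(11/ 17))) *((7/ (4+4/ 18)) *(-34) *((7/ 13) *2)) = -1617/ 247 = -6.55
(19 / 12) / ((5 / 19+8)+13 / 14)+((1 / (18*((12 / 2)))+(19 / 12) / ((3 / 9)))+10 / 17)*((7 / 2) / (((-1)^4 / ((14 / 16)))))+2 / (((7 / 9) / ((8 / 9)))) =1578252149 / 83795040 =18.83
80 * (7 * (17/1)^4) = 46771760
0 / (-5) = 0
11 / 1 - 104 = -93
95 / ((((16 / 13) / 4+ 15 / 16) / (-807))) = -61568.80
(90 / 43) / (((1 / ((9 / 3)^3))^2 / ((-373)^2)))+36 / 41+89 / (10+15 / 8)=35554549524866 / 167485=212284977.91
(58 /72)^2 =841 /1296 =0.65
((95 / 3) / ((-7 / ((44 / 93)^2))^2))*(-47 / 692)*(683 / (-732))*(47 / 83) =33576138537040 / 28895114131058259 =0.00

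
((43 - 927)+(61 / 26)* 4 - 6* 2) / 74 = -5763 / 481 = -11.98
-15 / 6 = -5 / 2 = -2.50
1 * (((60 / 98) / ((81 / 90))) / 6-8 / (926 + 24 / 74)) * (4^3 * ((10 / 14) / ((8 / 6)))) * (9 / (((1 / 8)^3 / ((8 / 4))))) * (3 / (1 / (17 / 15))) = 661433253888 / 5877991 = 112527.10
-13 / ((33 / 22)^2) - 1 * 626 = -5686 / 9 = -631.78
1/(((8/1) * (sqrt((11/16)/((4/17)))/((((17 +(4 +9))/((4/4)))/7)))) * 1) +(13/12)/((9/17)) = 30 * sqrt(187)/1309 +221/108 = 2.36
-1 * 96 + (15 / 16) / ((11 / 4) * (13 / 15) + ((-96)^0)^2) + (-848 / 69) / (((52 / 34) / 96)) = -210533045 / 242788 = -867.15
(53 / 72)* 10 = 265 / 36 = 7.36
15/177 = 5/59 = 0.08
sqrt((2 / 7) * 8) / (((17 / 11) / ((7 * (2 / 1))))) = 88 * sqrt(7) / 17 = 13.70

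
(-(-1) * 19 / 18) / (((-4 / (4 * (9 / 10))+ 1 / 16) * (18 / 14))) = -1064 / 1359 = -0.78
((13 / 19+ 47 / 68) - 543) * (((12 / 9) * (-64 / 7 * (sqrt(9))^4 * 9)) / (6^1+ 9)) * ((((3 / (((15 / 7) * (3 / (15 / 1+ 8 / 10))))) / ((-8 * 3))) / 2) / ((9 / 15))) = -663390492 / 8075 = -82153.62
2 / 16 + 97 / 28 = 3.59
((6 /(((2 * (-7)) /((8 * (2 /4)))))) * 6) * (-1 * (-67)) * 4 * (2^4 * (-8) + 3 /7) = 17231328 /49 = 351659.76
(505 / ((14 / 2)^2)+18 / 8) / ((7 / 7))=2461 / 196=12.56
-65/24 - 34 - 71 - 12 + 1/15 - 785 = -108557/120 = -904.64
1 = 1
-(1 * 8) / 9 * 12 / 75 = -32 / 225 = -0.14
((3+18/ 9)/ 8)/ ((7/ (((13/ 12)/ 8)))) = 65/ 5376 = 0.01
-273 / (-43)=273 / 43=6.35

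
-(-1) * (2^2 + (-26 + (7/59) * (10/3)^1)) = -3824/177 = -21.60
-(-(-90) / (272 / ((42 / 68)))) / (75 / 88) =-0.24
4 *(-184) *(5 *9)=-33120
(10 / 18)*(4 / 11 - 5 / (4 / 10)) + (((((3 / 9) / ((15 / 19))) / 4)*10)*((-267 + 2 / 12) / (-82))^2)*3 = 427990529 / 15976224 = 26.79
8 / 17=0.47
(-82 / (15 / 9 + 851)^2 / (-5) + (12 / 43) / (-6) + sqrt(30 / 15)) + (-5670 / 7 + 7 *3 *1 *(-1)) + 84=-525481188563 / 703411630 + sqrt(2)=-745.63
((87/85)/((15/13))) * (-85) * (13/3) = -4901/15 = -326.73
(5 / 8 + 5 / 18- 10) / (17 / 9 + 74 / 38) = -12445 / 5248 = -2.37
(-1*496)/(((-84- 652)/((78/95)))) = 0.55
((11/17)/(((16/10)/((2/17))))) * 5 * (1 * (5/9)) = 1375/10404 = 0.13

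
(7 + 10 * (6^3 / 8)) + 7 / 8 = 2223 / 8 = 277.88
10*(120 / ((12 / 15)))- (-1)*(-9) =1491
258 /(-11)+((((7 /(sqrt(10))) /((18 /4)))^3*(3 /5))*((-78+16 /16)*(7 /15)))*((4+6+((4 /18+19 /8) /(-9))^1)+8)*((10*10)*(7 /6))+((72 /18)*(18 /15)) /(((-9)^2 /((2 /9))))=-14852833303*sqrt(10) /8857350-313294 /13365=-5326.24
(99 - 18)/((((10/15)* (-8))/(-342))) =5194.12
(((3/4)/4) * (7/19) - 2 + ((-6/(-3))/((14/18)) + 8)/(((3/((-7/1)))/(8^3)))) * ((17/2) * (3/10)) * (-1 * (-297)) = -58163030937/6080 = -9566287.98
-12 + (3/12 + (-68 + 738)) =2633/4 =658.25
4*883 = 3532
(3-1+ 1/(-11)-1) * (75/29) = 750/319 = 2.35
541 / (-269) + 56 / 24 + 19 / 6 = 1877 / 538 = 3.49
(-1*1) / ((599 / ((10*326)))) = -3260 / 599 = -5.44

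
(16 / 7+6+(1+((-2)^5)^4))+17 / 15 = 110101574 / 105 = 1048586.42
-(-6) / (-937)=-6 / 937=-0.01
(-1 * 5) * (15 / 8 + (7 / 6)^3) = -935 / 54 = -17.31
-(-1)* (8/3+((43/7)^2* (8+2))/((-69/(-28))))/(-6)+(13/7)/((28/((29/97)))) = -102108745/3935484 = -25.95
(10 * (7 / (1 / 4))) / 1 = 280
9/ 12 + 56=227/ 4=56.75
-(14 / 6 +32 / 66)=-31 / 11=-2.82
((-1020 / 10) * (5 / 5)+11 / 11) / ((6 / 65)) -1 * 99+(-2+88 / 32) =-14309 / 12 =-1192.42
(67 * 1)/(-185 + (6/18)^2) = -603/1664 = -0.36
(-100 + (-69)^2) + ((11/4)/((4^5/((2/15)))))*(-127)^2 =143363339/30720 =4666.78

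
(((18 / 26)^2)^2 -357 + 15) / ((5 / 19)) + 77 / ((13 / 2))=-183773029 / 142805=-1286.88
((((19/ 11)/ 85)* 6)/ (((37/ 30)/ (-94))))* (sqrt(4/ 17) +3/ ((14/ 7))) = -96444/ 6919 - 128592* sqrt(17)/ 117623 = -18.45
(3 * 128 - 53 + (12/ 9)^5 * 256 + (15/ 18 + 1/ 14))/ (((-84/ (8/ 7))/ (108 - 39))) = -110380588/ 83349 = -1324.32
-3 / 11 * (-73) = 219 / 11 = 19.91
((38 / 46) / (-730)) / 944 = -19 / 15849760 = -0.00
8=8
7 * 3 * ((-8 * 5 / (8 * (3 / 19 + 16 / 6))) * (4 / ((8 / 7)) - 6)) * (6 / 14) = 12825 / 322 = 39.83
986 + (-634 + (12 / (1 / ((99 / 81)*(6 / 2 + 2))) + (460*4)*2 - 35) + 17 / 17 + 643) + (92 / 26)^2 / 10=11954009 / 2535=4715.59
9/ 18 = 1/ 2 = 0.50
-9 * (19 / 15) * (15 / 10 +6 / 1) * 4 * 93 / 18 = -1767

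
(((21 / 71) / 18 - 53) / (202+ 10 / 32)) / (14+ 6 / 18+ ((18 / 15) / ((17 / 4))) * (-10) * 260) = 3069656 / 8436719343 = 0.00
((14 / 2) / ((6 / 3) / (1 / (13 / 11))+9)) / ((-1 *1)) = -77 / 125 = -0.62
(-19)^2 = 361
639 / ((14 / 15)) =9585 / 14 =684.64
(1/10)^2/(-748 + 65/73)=-73/5453900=-0.00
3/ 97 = 0.03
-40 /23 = -1.74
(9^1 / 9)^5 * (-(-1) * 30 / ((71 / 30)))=900 / 71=12.68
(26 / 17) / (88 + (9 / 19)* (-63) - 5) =247 / 8585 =0.03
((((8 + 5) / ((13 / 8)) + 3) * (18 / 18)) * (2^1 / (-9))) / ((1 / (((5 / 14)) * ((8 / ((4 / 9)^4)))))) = -40095 / 224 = -179.00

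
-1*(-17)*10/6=85/3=28.33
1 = 1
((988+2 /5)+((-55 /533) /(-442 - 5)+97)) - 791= 350705747 /1191255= 294.40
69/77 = 0.90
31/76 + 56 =4287/76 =56.41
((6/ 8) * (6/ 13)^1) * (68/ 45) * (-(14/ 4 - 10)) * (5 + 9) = 238/ 5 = 47.60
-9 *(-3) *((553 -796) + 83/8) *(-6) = 150741/4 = 37685.25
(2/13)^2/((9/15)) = 20/507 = 0.04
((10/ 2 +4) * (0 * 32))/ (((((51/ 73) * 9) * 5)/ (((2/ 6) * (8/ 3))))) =0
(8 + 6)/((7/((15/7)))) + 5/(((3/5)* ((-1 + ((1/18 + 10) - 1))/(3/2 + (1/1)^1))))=1395/203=6.87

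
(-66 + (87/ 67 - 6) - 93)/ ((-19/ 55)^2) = -33178200/ 24187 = -1371.74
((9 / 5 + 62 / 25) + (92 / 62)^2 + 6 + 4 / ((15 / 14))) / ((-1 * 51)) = -1168711 / 3675825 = -0.32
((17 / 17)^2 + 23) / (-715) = -24 / 715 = -0.03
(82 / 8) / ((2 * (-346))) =-41 / 2768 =-0.01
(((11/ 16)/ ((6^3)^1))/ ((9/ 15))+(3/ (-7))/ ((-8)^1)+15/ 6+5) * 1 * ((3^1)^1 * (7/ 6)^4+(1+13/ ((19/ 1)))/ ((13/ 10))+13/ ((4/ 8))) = 1923142683463/ 7744149504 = 248.33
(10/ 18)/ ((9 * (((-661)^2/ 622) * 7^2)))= 3110/ 1734139449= 0.00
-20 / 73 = -0.27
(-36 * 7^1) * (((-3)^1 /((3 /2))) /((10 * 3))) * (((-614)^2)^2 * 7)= 83570078601408 /5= 16714015720281.60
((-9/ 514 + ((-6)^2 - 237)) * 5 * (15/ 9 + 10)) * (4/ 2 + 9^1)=-128986.24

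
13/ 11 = 1.18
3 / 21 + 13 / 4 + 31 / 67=7233 / 1876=3.86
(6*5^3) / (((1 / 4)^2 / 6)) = 72000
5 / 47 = 0.11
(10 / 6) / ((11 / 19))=95 / 33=2.88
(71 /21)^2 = 5041 /441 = 11.43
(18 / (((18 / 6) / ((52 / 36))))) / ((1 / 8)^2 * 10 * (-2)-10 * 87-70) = -416 / 45135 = -0.01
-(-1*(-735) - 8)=-727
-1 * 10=-10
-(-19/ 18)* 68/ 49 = 646/ 441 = 1.46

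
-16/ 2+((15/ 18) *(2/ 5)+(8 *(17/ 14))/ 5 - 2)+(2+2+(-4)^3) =-7111/ 105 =-67.72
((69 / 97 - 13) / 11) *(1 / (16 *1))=-149 / 2134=-0.07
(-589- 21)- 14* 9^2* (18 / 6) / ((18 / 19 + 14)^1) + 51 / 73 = -8675305 / 10366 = -836.90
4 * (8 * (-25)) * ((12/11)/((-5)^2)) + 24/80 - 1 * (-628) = 65273/110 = 593.39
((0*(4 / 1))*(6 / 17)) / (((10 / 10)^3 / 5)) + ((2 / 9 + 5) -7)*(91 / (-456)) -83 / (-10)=44399 / 5130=8.65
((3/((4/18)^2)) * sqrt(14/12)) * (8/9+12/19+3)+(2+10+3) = 15+6957 * sqrt(42)/152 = 311.62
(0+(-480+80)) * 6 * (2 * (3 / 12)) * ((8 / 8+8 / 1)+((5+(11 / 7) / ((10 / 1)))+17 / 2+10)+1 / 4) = -276420 / 7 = -39488.57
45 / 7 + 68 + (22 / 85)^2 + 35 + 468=29206838 / 50575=577.50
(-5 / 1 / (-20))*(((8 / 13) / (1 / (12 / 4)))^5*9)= 17915904 / 371293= 48.25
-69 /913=-0.08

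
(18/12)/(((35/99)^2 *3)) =4.00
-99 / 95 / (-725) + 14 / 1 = 964349 / 68875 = 14.00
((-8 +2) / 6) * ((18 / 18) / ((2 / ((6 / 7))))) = -3 / 7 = -0.43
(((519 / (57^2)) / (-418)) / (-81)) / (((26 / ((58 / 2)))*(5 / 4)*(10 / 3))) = 5017 / 3972389850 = 0.00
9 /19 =0.47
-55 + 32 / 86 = -2349 / 43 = -54.63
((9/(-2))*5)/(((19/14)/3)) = -945/19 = -49.74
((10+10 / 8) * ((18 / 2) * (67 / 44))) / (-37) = -27135 / 6512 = -4.17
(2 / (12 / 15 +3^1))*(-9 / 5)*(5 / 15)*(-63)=378 / 19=19.89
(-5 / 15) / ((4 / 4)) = -1 / 3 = -0.33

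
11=11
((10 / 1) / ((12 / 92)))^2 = 52900 / 9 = 5877.78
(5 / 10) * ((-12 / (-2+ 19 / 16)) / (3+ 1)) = 24 / 13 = 1.85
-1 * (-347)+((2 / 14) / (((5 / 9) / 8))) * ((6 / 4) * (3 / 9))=12181 / 35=348.03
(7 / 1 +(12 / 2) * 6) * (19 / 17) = 817 / 17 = 48.06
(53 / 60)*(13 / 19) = 0.60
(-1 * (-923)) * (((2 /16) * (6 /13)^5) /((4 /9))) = 155277 /28561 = 5.44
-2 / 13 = -0.15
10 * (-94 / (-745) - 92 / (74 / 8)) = -541364 / 5513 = -98.20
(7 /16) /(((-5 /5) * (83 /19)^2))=-2527 /110224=-0.02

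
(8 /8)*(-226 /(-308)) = 113 /154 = 0.73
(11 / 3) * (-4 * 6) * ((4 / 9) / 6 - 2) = 4576 / 27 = 169.48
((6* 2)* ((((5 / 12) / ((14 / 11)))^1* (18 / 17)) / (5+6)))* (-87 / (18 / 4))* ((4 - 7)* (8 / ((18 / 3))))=3480 / 119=29.24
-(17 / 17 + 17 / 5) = -22 / 5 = -4.40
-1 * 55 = -55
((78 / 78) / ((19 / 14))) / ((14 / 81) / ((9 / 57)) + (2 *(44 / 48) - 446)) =-6804 / 4091327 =-0.00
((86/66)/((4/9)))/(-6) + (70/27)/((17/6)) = 5741/13464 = 0.43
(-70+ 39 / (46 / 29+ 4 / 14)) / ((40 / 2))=-18683 / 7600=-2.46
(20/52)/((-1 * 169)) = -5/2197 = -0.00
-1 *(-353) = 353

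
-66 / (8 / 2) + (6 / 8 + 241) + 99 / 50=22723 / 100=227.23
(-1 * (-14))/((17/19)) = 266/17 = 15.65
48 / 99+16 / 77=160 / 231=0.69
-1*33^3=-35937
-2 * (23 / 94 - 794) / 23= 74613 / 1081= 69.02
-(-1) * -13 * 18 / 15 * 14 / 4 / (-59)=0.93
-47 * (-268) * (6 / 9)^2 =50384 / 9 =5598.22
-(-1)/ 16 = 1/ 16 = 0.06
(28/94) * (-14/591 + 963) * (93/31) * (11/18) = 43822163/83331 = 525.88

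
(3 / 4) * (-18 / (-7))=27 / 14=1.93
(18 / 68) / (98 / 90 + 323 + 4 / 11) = 4455 / 5460536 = 0.00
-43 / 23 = -1.87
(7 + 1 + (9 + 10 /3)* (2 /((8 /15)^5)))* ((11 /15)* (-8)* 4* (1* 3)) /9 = -104463667 /23040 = -4534.01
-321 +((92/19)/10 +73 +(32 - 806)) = -97044/95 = -1021.52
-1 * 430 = -430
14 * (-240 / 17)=-3360 / 17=-197.65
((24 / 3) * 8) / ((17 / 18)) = 1152 / 17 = 67.76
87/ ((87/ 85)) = 85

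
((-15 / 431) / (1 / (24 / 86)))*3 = -540 / 18533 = -0.03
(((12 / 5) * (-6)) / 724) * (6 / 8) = -27 / 1810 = -0.01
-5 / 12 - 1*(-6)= 67 / 12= 5.58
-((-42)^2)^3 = -5489031744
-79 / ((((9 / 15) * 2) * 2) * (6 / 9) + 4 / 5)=-395 / 12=-32.92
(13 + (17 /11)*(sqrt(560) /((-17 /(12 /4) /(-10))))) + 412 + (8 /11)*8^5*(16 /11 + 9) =120*sqrt(35) /11 + 30197985 /121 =249634.66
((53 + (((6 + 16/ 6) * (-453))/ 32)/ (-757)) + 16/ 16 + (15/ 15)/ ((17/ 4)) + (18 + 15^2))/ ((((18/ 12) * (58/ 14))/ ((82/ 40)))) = 98.11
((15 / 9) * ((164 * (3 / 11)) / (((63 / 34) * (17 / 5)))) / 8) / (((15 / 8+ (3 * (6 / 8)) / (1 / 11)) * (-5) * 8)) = -205 / 147609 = -0.00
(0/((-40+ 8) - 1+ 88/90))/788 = 0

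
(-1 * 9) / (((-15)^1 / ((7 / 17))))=21 / 85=0.25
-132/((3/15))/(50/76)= -5016/5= -1003.20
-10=-10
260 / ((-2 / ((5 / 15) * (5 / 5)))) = -130 / 3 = -43.33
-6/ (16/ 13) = -39/ 8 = -4.88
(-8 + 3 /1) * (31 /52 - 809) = 210185 /52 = 4042.02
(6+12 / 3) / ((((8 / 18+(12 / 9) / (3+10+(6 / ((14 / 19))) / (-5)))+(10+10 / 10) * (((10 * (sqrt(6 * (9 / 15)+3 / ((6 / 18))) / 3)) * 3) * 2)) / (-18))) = 81078570 / 489042792251 - 19053625140 * sqrt(35) / 489042792251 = -0.23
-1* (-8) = 8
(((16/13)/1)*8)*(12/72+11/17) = 8.01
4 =4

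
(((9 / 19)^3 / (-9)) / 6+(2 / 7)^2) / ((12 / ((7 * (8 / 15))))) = 53549 / 2160585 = 0.02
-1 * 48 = -48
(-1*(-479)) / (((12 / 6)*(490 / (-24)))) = -2874 / 245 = -11.73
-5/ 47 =-0.11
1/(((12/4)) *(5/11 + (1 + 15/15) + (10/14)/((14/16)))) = 539/5289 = 0.10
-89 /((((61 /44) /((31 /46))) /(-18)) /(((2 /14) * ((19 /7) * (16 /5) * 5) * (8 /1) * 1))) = 2657115648 /68747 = 38650.64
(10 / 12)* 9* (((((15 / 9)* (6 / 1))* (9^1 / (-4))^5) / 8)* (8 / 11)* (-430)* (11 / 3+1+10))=317388375 / 128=2479596.68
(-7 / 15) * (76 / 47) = -532 / 705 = -0.75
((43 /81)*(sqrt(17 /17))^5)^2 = 1849 /6561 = 0.28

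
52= 52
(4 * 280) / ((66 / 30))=5600 / 11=509.09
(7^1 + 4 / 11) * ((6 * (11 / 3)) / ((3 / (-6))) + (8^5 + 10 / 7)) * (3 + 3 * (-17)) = -890655264 / 77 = -11566951.48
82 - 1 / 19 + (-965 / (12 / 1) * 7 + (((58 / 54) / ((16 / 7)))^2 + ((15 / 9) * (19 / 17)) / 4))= -28951231957 / 60279552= -480.28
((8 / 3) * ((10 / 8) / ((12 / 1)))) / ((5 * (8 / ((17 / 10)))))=17 / 1440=0.01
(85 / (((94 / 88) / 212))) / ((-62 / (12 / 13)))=-4757280 / 18941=-251.16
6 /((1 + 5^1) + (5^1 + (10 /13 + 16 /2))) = 78 /257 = 0.30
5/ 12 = 0.42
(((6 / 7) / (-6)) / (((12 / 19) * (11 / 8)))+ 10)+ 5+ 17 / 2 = 10781 / 462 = 23.34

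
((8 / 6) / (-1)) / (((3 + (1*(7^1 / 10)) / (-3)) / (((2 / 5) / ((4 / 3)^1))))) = -12 / 83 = -0.14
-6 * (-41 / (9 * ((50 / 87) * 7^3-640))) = -1189 / 19265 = -0.06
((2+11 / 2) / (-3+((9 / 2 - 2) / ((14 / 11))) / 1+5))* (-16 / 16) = -70 / 37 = -1.89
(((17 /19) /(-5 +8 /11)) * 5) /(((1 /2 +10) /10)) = -18700 /18753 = -1.00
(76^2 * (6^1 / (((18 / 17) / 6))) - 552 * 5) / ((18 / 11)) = 1064932 / 9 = 118325.78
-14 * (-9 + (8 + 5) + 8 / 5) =-392 / 5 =-78.40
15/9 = 5/3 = 1.67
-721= -721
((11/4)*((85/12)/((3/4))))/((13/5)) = 4675/468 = 9.99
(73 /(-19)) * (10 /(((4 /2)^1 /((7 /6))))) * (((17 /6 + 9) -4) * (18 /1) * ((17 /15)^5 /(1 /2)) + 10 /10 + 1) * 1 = -34230052444 /2885625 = -11862.27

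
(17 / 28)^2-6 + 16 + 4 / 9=76297 / 7056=10.81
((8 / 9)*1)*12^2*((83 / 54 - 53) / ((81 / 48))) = -2845696 / 729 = -3903.56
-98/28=-7/2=-3.50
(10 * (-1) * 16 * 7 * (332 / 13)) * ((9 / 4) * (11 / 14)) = -657360 / 13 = -50566.15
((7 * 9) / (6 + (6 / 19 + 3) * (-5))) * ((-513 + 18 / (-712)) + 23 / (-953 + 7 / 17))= 196691224471 / 64376548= 3055.32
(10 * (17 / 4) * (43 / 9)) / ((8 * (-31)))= -3655 / 4464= -0.82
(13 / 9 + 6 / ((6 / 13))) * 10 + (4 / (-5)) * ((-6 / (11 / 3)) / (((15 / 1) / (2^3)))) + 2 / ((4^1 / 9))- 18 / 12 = 366653 / 2475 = 148.14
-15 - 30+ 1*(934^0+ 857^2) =734405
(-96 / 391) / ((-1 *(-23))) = -96 / 8993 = -0.01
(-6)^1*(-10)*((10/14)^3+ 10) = 213300/343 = 621.87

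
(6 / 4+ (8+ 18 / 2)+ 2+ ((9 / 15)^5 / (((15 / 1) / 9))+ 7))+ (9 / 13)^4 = 24791282563 / 892531250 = 27.78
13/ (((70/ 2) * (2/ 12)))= 78/ 35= 2.23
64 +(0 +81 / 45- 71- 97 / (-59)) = -1049 / 295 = -3.56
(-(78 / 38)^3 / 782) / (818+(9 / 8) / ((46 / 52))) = -118638 / 8788717919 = -0.00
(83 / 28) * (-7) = -83 / 4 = -20.75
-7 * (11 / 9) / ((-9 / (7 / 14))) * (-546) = -7007 / 27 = -259.52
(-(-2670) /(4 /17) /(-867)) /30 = -89 /204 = -0.44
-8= -8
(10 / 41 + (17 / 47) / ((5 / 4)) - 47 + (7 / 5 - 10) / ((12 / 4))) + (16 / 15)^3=-312952958 / 6503625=-48.12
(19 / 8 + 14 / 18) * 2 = 227 / 36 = 6.31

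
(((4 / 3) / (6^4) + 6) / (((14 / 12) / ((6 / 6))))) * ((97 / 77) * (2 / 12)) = 565801 / 523908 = 1.08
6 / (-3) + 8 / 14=-10 / 7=-1.43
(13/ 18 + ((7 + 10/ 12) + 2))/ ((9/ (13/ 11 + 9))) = 10640/ 891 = 11.94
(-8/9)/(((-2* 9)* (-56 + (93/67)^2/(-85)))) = -0.00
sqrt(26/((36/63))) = sqrt(182)/2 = 6.75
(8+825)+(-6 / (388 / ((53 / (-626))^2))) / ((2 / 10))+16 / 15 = 834.07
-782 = -782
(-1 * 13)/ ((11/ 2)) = -26/ 11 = -2.36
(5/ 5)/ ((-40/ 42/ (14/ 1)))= -14.70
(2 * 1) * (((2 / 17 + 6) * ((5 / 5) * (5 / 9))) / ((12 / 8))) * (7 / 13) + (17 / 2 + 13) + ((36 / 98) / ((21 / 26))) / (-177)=444700813 / 18577566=23.94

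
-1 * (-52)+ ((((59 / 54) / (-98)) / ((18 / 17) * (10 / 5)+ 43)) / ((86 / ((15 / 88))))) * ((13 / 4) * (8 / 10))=694197487 / 13349952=52.00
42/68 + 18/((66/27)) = 2985/374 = 7.98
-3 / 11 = -0.27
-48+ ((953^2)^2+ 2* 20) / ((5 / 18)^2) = 267249322420404 / 25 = 10689972896816.16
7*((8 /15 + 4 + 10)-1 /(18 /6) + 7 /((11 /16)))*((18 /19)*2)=337932 /1045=323.38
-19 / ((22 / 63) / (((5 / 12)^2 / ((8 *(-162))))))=3325 / 456192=0.01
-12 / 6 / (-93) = 2 / 93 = 0.02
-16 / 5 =-3.20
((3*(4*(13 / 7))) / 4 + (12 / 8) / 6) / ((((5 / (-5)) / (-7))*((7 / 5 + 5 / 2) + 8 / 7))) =5705 / 706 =8.08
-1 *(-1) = 1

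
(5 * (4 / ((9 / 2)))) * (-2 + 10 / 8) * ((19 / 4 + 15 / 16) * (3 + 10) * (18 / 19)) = -17745 / 76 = -233.49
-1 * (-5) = 5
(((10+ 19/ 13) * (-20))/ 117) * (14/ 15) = -8344/ 4563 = -1.83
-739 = -739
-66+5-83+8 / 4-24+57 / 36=-164.42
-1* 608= -608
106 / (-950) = -53 / 475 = -0.11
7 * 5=35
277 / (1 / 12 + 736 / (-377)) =-1253148 / 8455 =-148.21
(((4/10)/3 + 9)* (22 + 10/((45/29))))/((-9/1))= -28.87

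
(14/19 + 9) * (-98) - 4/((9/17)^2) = -1490494/1539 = -968.48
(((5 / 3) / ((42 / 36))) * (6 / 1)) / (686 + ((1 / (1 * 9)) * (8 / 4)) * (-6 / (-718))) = 16155 / 1292942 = 0.01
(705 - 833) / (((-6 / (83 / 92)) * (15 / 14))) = 18592 / 1035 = 17.96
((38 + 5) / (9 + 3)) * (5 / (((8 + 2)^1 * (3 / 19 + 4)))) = 0.43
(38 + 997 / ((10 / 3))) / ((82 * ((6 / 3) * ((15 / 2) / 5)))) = 3371 / 2460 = 1.37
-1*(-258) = 258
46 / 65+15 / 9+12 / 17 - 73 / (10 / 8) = -55.32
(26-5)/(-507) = -7/169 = -0.04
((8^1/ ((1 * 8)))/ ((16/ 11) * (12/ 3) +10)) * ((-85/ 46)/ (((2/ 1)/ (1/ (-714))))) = 55/ 672336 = 0.00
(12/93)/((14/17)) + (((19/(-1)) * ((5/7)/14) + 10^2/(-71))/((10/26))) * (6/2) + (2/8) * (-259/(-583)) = -4597338419/251503868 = -18.28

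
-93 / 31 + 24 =21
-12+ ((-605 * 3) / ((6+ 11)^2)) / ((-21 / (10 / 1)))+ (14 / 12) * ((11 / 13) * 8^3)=39166562 / 78897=496.43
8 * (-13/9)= -104/9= -11.56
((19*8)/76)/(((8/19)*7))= 19/28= 0.68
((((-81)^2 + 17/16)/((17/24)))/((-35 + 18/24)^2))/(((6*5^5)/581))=244003732/997103125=0.24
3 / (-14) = -3 / 14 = -0.21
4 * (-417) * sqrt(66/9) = -556 * sqrt(66) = -4516.97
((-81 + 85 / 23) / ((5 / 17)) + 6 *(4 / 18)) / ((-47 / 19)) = 1714142 / 16215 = 105.71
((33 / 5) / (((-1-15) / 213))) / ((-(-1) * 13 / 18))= -63261 / 520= -121.66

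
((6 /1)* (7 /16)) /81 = 7 /216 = 0.03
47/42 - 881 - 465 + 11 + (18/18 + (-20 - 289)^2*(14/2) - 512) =27993929/42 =666522.12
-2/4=-1/2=-0.50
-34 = -34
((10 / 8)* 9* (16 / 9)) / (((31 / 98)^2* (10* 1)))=19208 / 961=19.99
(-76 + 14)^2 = 3844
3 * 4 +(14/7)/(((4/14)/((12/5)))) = 144/5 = 28.80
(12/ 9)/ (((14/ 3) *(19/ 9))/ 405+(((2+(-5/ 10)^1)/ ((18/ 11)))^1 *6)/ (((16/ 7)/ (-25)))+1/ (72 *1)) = -466560/ 21036503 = -0.02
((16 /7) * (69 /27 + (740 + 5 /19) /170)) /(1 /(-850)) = -16070000 /1197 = -13425.23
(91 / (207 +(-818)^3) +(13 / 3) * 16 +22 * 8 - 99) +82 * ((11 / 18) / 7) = 407139152309 / 2652509475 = 153.49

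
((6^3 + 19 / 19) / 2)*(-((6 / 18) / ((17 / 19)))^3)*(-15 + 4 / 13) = 284284973 / 3448926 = 82.43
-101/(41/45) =-4545/41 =-110.85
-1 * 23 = -23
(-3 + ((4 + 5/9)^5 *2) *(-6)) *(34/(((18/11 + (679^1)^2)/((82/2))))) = -7107061401902/99821724327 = -71.20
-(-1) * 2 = 2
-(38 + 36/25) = -986/25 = -39.44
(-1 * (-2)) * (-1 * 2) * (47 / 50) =-94 / 25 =-3.76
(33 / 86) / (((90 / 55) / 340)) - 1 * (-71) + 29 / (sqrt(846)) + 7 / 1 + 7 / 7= 29 * sqrt(94) / 282 + 20476 / 129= 159.73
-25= -25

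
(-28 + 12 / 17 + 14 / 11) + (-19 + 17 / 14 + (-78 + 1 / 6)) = -477682 / 3927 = -121.64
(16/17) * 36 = 576/17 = 33.88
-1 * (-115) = 115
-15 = -15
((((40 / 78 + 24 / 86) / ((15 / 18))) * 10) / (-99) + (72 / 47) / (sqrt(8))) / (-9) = 5312 / 498069 - 2 * sqrt(2) / 47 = -0.05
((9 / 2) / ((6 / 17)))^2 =2601 / 16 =162.56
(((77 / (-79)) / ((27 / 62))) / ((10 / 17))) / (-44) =3689 / 42660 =0.09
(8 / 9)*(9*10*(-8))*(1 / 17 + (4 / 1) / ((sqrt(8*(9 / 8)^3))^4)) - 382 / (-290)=-73439534273 / 1310002065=-56.06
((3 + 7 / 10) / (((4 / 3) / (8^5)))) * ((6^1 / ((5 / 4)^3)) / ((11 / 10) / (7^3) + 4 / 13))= 518991642624 / 577625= 898492.35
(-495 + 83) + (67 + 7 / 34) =-11723 / 34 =-344.79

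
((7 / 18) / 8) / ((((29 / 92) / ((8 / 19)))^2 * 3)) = 236992 / 8197227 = 0.03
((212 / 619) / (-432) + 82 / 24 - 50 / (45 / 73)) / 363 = -2597041 / 12133638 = -0.21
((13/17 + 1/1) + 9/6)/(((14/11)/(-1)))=-1221/476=-2.57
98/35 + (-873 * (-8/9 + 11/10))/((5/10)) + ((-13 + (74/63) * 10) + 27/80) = -1848251/5040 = -366.72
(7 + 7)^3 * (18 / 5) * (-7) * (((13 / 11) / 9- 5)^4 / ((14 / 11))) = -148105866038144 / 4851495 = -30527881.83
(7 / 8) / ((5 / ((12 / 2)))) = 21 / 20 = 1.05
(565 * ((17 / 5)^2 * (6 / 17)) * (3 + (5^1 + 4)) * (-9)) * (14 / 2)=-8713656 / 5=-1742731.20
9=9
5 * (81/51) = 135/17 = 7.94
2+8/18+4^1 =58/9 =6.44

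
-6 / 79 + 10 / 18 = 341 / 711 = 0.48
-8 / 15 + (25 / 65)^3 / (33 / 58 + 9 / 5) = -1281218 / 2515565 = -0.51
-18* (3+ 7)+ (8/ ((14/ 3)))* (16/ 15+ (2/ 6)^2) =-18688/ 105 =-177.98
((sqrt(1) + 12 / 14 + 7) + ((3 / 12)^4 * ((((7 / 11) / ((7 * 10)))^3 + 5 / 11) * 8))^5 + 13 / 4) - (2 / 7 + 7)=4.82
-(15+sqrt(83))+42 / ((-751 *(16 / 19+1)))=-56439 / 3755 - sqrt(83)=-24.14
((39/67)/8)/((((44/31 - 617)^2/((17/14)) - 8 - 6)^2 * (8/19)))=197771098629/111444459353204365115392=0.00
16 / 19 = 0.84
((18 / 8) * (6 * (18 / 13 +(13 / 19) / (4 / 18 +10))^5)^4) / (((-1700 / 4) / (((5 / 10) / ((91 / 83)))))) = -5625943681560886242226468591699182270077815989748484774653206133728245653852246501922607421875 / 1042691732752206403528643298906383159059522845069027334709504293107644112168711103851790336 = -5395.60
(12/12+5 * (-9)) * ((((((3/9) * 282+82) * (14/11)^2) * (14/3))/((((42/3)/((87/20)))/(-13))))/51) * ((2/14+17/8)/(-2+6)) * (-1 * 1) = -670306/255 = -2628.65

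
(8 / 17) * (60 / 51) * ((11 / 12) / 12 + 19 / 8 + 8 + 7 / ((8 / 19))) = 38990 / 2601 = 14.99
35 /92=0.38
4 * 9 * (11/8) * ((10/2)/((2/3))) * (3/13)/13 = 4455/676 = 6.59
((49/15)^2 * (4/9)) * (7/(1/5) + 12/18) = 1027628/6075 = 169.16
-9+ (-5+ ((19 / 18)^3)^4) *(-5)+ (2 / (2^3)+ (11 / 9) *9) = 20457080548532491 / 1156831381426176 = 17.68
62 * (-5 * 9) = -2790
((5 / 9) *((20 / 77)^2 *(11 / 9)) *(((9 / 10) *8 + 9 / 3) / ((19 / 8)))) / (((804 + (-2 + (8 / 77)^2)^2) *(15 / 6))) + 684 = 249152158026956 / 364257489105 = 684.00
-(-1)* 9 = 9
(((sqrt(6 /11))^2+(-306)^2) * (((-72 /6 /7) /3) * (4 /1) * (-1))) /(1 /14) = 32960064 /11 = 2996369.45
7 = 7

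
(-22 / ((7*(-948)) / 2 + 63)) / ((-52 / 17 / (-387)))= 24123 / 28210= 0.86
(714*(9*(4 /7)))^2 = 13483584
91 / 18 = 5.06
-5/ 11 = -0.45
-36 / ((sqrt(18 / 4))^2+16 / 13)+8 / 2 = -340 / 149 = -2.28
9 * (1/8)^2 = 9/64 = 0.14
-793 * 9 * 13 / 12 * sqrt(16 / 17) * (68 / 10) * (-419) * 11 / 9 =95028362 * sqrt(17) / 15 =26120798.26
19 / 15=1.27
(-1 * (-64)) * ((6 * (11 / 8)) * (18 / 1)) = 9504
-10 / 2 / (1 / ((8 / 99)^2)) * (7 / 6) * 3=-0.11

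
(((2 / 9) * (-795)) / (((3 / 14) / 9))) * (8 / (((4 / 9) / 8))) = -1068480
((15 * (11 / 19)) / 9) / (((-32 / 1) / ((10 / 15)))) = -55 / 2736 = -0.02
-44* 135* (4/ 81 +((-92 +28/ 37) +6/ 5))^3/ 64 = 3372186514710416029/ 49850149950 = 67646466.82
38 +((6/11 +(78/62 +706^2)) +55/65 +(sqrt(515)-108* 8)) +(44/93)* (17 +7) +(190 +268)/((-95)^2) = sqrt(515) +19908856118614/40007825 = 497646.75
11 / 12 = 0.92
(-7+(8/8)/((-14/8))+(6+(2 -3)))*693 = -1782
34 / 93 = 0.37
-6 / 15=-2 / 5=-0.40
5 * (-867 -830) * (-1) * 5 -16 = 42409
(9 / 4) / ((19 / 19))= 9 / 4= 2.25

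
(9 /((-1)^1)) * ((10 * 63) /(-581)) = 810 /83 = 9.76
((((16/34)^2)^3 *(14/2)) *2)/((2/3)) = 5505024/24137569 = 0.23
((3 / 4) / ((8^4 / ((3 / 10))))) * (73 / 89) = 657 / 14581760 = 0.00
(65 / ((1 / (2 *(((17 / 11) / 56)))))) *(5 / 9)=5525 / 2772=1.99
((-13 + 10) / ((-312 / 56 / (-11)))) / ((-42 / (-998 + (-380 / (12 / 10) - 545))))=-61369 / 234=-262.26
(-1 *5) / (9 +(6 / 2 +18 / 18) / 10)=-25 / 47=-0.53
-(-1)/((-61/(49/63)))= -7/549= -0.01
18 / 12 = 3 / 2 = 1.50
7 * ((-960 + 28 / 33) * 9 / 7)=-94956 / 11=-8632.36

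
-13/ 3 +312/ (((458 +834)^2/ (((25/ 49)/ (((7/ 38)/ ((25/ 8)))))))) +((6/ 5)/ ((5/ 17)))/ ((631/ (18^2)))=-1594941033149/ 713060161800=-2.24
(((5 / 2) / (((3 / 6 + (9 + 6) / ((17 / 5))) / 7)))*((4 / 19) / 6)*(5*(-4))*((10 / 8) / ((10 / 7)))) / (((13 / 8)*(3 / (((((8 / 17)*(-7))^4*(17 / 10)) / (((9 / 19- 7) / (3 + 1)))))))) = 9637806080 / 175049901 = 55.06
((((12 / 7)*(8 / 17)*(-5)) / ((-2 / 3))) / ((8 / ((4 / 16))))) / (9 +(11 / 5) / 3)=675 / 34748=0.02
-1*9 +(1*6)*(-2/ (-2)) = -3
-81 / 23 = -3.52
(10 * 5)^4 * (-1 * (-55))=343750000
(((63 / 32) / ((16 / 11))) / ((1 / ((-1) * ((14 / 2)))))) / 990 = -49 / 5120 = -0.01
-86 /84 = -43 /42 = -1.02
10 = 10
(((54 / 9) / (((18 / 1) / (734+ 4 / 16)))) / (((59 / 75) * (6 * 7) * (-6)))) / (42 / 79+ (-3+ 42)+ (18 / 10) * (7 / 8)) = -9667625 / 321884766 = -0.03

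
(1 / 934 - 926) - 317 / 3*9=-1753117 / 934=-1877.00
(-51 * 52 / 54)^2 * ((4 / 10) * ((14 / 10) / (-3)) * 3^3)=-2735096 / 225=-12155.98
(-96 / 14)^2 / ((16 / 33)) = 4752 / 49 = 96.98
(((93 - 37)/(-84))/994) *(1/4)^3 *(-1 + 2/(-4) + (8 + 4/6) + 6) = -79/572544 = -0.00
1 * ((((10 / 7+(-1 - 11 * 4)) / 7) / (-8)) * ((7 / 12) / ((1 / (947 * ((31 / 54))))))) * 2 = 493.49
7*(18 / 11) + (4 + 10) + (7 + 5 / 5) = 33.45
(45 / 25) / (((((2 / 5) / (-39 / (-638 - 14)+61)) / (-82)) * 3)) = -4896753 / 652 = -7510.36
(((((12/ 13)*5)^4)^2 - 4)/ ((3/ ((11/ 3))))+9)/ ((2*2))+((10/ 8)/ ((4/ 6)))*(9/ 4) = 14781853369119431/ 234930447648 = 62920.13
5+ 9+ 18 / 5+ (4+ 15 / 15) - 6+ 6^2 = 52.60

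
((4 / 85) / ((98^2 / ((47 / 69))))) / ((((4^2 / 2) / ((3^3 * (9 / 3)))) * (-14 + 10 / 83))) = -0.00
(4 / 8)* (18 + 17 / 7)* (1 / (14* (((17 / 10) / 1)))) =715 / 1666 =0.43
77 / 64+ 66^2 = 278861 / 64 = 4357.20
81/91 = 0.89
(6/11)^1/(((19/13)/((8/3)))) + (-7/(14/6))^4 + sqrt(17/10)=sqrt(170)/10 + 17137/209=83.30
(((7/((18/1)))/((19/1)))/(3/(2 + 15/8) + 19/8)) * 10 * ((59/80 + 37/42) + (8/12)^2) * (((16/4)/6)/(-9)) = -322307/32452893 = -0.01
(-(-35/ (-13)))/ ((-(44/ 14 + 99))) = 49/ 1859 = 0.03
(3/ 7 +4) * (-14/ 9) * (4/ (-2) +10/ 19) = 1736/ 171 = 10.15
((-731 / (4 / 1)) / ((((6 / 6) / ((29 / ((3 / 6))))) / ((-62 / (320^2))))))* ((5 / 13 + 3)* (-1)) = -7228859 / 332800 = -21.72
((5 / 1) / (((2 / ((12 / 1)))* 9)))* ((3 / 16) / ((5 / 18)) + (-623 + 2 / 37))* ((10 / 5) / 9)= -102329 / 222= -460.94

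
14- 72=-58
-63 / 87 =-21 / 29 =-0.72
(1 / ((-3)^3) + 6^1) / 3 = 161 / 81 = 1.99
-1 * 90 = -90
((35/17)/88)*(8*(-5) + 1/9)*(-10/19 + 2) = -1.38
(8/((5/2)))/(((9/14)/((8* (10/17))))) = 3584/153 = 23.42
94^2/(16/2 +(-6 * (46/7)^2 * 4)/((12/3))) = -35.19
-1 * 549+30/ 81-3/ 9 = -14822/ 27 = -548.96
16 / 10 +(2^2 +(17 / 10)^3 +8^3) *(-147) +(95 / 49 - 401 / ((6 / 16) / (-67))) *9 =27844389061 / 49000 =568252.84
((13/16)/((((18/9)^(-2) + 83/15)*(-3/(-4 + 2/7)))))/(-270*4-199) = -845/6213382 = -0.00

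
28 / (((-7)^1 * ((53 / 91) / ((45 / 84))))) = -195 / 53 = -3.68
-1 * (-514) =514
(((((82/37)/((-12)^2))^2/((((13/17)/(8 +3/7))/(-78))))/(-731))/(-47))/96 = -99179/1606396603392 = -0.00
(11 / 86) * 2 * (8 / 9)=88 / 387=0.23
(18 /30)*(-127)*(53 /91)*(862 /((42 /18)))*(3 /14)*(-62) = 4856376114 /22295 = 217823.55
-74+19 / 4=-69.25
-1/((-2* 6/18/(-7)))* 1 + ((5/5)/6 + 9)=-4/3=-1.33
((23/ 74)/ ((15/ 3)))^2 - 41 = -5612371/ 136900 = -41.00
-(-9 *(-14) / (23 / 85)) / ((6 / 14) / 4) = -99960 / 23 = -4346.09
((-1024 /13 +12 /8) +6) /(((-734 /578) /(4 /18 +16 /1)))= 39092741 /42939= 910.43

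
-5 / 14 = -0.36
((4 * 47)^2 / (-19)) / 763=-35344 / 14497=-2.44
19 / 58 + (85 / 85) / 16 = 0.39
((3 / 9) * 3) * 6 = 6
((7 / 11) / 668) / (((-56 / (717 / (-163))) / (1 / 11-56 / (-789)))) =0.00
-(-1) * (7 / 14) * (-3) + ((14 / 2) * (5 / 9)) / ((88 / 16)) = -157 / 198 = -0.79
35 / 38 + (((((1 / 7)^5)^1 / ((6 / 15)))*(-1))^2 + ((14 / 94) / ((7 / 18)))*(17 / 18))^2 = 56363342755893352064051 / 53583379340433172703536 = 1.05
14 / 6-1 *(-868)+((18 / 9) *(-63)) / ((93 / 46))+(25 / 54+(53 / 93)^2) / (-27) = 1132093691 / 1401138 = 807.98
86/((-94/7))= -6.40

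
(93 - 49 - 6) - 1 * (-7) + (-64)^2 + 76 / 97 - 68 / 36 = 3614128 / 873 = 4139.89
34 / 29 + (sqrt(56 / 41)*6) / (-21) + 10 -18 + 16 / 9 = -1318 / 261 -4*sqrt(574) / 287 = -5.38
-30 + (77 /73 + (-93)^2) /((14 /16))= 5036302 /511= 9855.78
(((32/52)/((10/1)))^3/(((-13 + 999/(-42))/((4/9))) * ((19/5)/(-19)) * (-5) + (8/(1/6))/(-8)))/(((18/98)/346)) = -60763136/12286447875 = -0.00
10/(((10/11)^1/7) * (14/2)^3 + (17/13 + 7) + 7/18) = 5148/27409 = 0.19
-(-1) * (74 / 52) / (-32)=-37 / 832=-0.04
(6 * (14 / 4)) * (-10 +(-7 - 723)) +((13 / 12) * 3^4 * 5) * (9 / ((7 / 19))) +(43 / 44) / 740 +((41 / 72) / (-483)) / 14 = -597180980461 / 123846030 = -4821.96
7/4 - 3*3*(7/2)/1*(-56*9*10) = 635047/4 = 158761.75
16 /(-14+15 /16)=-256 /209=-1.22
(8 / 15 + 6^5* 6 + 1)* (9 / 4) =2099589 / 20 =104979.45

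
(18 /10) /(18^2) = 1 /180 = 0.01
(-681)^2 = 463761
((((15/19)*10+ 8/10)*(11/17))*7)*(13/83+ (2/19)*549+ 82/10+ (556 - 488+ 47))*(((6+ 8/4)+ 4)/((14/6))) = 467203319352/12734275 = 36688.65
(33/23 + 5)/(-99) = -148/2277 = -0.06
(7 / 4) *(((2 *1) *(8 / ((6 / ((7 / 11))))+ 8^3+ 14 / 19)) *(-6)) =-2254126 / 209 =-10785.29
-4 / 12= -1 / 3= -0.33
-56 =-56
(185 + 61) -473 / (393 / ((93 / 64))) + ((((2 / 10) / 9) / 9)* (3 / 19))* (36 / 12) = 1750878239 / 7168320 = 244.25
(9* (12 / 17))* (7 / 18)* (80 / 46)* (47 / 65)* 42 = 663264 / 5083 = 130.49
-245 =-245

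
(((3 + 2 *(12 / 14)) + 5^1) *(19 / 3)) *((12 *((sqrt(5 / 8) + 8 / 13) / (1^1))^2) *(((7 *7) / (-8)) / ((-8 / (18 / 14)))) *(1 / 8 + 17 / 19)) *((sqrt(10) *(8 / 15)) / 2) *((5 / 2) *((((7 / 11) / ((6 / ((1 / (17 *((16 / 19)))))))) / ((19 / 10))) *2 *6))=81375 / 1144 + 22085175 *sqrt(10) / 951808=144.51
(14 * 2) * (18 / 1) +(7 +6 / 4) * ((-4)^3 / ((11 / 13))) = -1528 / 11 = -138.91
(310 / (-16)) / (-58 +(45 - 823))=155 / 6688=0.02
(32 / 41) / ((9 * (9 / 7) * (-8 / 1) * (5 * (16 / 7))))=-49 / 66420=-0.00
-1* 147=-147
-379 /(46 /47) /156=-17813 /7176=-2.48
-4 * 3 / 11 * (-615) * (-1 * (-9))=66420 / 11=6038.18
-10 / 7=-1.43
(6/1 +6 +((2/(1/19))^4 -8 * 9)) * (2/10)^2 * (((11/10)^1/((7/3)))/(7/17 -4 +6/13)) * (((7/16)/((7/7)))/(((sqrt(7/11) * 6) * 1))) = -1149.44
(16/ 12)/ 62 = 2/ 93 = 0.02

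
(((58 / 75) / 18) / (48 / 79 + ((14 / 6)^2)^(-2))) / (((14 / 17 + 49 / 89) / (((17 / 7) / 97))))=2887413739 / 2365556685525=0.00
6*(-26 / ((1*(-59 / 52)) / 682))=93769.22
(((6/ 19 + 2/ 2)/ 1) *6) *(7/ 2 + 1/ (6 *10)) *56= 29540/ 19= 1554.74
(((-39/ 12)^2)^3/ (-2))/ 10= -4826809/ 81920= -58.92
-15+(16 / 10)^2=-311 / 25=-12.44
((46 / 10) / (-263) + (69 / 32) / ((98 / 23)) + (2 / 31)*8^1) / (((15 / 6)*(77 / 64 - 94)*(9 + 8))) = -256879054 / 1008360390275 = -0.00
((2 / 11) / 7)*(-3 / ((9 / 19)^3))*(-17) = 233206 / 18711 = 12.46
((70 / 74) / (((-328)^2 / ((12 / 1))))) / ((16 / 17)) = 1785 / 15922432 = 0.00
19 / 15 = 1.27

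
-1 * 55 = -55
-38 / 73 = -0.52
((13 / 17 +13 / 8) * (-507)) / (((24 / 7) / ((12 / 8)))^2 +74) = -2691325 / 175984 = -15.29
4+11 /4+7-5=35 /4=8.75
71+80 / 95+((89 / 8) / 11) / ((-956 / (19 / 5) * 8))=4593356671 / 63937280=71.84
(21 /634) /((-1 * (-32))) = 21 /20288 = 0.00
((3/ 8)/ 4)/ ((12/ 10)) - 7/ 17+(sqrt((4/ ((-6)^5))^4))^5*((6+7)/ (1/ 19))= -4372091646786173492870623990378393/ 13104230610753048926289914329300992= -0.33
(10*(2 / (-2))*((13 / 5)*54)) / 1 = -1404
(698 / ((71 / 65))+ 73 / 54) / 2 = 2455163 / 7668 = 320.18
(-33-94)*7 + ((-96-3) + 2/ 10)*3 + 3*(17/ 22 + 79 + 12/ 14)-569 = -1512.51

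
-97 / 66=-1.47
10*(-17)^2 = 2890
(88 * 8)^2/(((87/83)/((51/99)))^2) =8154812416/68121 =119710.70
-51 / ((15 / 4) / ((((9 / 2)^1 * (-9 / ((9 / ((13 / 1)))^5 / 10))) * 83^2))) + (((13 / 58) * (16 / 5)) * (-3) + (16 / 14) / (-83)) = 14652981107997892 / 61414605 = 238591147.95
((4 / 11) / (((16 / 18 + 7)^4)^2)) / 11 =172186884 / 78136177280737081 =0.00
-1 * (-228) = 228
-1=-1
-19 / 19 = -1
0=0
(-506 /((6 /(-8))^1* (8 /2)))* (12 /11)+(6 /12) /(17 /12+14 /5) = 46582 /253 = 184.12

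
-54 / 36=-3 / 2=-1.50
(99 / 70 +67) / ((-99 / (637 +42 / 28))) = -6115553 / 13860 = -441.24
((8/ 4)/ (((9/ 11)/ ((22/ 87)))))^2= 234256/ 613089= 0.38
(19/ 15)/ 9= 19/ 135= 0.14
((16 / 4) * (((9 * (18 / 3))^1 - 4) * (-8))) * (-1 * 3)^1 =4800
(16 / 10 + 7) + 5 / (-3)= 6.93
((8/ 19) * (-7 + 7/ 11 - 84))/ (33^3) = -7952/ 7510833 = -0.00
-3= -3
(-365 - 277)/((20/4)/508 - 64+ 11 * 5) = 326136/4567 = 71.41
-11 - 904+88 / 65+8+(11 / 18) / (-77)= -7417307 / 8190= -905.65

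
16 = 16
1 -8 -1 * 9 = -16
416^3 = 71991296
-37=-37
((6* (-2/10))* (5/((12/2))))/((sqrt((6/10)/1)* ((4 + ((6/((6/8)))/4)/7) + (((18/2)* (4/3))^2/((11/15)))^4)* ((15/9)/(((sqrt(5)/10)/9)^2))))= -102487* sqrt(15)/1234235588069763000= -0.00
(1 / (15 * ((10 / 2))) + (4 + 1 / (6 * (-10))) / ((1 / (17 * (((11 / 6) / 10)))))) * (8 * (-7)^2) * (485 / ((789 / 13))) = 2764501649 / 71010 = 38931.16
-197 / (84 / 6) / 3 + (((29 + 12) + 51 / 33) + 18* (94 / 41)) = 1498753 / 18942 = 79.12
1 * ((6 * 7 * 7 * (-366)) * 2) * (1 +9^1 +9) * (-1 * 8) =32711616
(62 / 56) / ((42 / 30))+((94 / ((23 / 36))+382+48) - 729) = -681063 / 4508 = -151.08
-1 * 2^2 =-4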